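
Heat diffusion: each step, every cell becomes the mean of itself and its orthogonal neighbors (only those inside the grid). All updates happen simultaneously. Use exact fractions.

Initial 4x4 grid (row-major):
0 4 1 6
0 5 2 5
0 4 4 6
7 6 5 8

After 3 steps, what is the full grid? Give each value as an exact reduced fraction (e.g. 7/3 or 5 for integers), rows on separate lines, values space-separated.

Answer: 907/432 18527/7200 8117/2400 941/240
8641/3600 17957/6000 7541/2000 1309/300
2369/720 22919/6000 1097/240 2279/450
8693/2160 6601/1440 37469/7200 11987/2160

Derivation:
After step 1:
  4/3 5/2 13/4 4
  5/4 3 17/5 19/4
  11/4 19/5 21/5 23/4
  13/3 11/2 23/4 19/3
After step 2:
  61/36 121/48 263/80 4
  25/12 279/100 93/25 179/40
  91/30 77/20 229/50 631/120
  151/36 1163/240 1307/240 107/18
After step 3:
  907/432 18527/7200 8117/2400 941/240
  8641/3600 17957/6000 7541/2000 1309/300
  2369/720 22919/6000 1097/240 2279/450
  8693/2160 6601/1440 37469/7200 11987/2160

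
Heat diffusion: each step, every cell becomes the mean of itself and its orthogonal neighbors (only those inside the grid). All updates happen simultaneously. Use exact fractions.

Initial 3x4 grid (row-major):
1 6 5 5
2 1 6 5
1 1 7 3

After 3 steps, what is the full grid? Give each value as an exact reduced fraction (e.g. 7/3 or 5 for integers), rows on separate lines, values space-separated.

After step 1:
  3 13/4 11/2 5
  5/4 16/5 24/5 19/4
  4/3 5/2 17/4 5
After step 2:
  5/2 299/80 371/80 61/12
  527/240 3 9/2 391/80
  61/36 677/240 331/80 14/3
After step 3:
  253/90 111/32 431/96 1753/360
  6761/2880 3901/1200 1693/400 1531/320
  302/135 839/288 129/32 1643/360

Answer: 253/90 111/32 431/96 1753/360
6761/2880 3901/1200 1693/400 1531/320
302/135 839/288 129/32 1643/360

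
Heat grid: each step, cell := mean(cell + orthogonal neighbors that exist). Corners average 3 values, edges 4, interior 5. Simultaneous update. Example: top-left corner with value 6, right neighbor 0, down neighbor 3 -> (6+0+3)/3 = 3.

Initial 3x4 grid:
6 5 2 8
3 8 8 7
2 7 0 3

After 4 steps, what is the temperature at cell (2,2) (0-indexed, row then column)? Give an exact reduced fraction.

Answer: 1040849/216000

Derivation:
Step 1: cell (2,2) = 9/2
Step 2: cell (2,2) = 205/48
Step 3: cell (2,2) = 34877/7200
Step 4: cell (2,2) = 1040849/216000
Full grid after step 4:
  652589/129600 284461/54000 144653/27000 356017/64800
  4256641/864000 1791629/360000 156467/30000 248327/48000
  202613/43200 346823/72000 1040849/216000 10081/2025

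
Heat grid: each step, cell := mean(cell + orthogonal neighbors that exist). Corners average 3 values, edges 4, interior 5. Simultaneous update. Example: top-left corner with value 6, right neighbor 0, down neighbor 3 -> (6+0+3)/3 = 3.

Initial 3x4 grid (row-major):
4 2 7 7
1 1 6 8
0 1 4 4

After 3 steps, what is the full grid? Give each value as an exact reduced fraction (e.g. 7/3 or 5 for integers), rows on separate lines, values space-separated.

Answer: 2701/1080 787/225 17737/3600 12797/2160
4873/2400 5779/2000 13631/3000 79493/14400
3547/2160 17959/7200 28199/7200 5431/1080

Derivation:
After step 1:
  7/3 7/2 11/2 22/3
  3/2 11/5 26/5 25/4
  2/3 3/2 15/4 16/3
After step 2:
  22/9 203/60 323/60 229/36
  67/40 139/50 229/50 1447/240
  11/9 487/240 947/240 46/9
After step 3:
  2701/1080 787/225 17737/3600 12797/2160
  4873/2400 5779/2000 13631/3000 79493/14400
  3547/2160 17959/7200 28199/7200 5431/1080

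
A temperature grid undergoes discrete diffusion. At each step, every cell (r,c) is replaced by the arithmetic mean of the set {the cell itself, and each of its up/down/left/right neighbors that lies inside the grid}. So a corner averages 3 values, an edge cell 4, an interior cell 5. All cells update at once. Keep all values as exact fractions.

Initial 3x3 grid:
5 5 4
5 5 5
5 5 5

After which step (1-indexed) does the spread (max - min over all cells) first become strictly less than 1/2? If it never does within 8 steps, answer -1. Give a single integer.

Answer: 1

Derivation:
Step 1: max=5, min=14/3, spread=1/3
  -> spread < 1/2 first at step 1
Step 2: max=5, min=85/18, spread=5/18
Step 3: max=5, min=1039/216, spread=41/216
Step 4: max=1789/360, min=62669/12960, spread=347/2592
Step 5: max=17843/3600, min=3781063/777600, spread=2921/31104
Step 6: max=2134517/432000, min=227451461/46656000, spread=24611/373248
Step 7: max=47943259/9720000, min=13678077967/2799360000, spread=207329/4478976
Step 8: max=2553198401/518400000, min=821778047549/167961600000, spread=1746635/53747712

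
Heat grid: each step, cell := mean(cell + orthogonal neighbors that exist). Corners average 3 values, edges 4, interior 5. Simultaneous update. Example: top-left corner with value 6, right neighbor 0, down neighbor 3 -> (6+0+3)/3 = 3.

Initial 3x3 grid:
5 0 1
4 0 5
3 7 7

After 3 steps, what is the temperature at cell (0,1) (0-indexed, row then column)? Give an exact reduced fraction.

Step 1: cell (0,1) = 3/2
Step 2: cell (0,1) = 97/40
Step 3: cell (0,1) = 2043/800
Full grid after step 3:
  1007/360 2043/800 2009/720
  11681/3600 431/125 48949/14400
  8677/2160 19483/4800 4651/1080

Answer: 2043/800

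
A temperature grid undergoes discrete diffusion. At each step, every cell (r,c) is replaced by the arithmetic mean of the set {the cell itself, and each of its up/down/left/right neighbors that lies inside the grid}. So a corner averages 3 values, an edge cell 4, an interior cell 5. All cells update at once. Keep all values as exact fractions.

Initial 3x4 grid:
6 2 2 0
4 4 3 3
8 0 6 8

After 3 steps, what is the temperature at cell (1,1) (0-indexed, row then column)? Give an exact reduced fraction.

Answer: 3581/1000

Derivation:
Step 1: cell (1,1) = 13/5
Step 2: cell (1,1) = 197/50
Step 3: cell (1,1) = 3581/1000
Full grid after step 3:
  2717/720 2773/800 19867/7200 6151/2160
  3393/800 3581/1000 10693/3000 24347/7200
  3007/720 10169/2400 28717/7200 9061/2160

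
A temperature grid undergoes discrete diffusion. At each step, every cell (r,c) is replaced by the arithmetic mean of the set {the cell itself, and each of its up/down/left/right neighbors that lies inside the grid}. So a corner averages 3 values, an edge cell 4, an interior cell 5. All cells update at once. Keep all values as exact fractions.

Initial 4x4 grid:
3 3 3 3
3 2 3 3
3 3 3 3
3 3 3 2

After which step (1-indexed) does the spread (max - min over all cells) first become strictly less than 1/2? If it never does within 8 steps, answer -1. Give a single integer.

Answer: 1

Derivation:
Step 1: max=3, min=8/3, spread=1/3
  -> spread < 1/2 first at step 1
Step 2: max=3, min=49/18, spread=5/18
Step 3: max=117/40, min=607/216, spread=31/270
Step 4: max=10517/3600, min=91283/32400, spread=337/3240
Step 5: max=312847/108000, min=2762909/972000, spread=26357/486000
Step 6: max=624847/216000, min=3321179/1166400, spread=132487/2916000
Step 7: max=280358111/97200000, min=99967349/34992000, spread=12019637/437400000
Step 8: max=8404041937/2916000000, min=75065439563/26244000000, spread=57093787/2624400000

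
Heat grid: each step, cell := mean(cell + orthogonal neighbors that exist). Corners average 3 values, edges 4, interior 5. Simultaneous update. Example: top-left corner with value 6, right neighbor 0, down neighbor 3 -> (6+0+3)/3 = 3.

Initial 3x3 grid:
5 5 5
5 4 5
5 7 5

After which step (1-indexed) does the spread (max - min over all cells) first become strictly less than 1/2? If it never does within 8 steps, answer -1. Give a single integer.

Answer: 3

Derivation:
Step 1: max=17/3, min=19/4, spread=11/12
Step 2: max=1307/240, min=29/6, spread=49/80
Step 3: max=712/135, min=23513/4800, spread=16223/43200
  -> spread < 1/2 first at step 3
Step 4: max=4512683/864000, min=107479/21600, spread=213523/864000
Step 5: max=1255979/243000, min=86485417/17280000, spread=25457807/155520000
Step 6: max=16016664347/3110400000, min=130598837/25920000, spread=344803907/3110400000
Step 7: max=8969925697/1749600000, min=104738400851/20736000000, spread=42439400063/559872000000
Step 8: max=57313211094923/11197440000000, min=18906536875391/3732480000000, spread=3799043/71663616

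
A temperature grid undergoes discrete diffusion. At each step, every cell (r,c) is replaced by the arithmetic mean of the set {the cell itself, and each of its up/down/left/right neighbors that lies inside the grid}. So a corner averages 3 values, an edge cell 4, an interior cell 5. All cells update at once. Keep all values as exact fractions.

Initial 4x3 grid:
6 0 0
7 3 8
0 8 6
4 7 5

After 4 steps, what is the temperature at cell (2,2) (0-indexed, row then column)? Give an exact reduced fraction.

Answer: 36557/7200

Derivation:
Step 1: cell (2,2) = 27/4
Step 2: cell (2,2) = 109/20
Step 3: cell (2,2) = 263/48
Step 4: cell (2,2) = 36557/7200
Full grid after step 4:
  100253/25920 9085/2304 101083/25920
  37421/8640 34279/8000 19553/4320
  200417/43200 180623/36000 36557/7200
  64607/12960 223127/43200 5941/1080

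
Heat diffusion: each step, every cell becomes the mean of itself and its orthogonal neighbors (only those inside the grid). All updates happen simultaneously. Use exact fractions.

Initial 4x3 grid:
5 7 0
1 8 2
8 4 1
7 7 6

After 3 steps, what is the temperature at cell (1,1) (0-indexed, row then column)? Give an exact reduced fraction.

Answer: 2621/600

Derivation:
Step 1: cell (1,1) = 22/5
Step 2: cell (1,1) = 93/20
Step 3: cell (1,1) = 2621/600
Full grid after step 3:
  5017/1080 625/144 667/180
  3647/720 2621/600 313/80
  3893/720 1013/200 3043/720
  6433/1080 43/8 2629/540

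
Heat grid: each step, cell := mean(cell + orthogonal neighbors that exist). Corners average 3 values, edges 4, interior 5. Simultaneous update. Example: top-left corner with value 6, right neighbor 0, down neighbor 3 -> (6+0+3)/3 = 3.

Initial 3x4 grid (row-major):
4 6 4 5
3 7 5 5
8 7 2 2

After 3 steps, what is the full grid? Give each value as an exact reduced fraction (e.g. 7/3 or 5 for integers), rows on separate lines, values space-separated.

Answer: 11111/2160 36617/7200 34657/7200 4913/1080
38897/7200 31061/6000 14093/3000 61949/14400
1991/360 6307/1200 114/25 2947/720

Derivation:
After step 1:
  13/3 21/4 5 14/3
  11/2 28/5 23/5 17/4
  6 6 4 3
After step 2:
  181/36 1211/240 1171/240 167/36
  643/120 539/100 469/100 991/240
  35/6 27/5 22/5 15/4
After step 3:
  11111/2160 36617/7200 34657/7200 4913/1080
  38897/7200 31061/6000 14093/3000 61949/14400
  1991/360 6307/1200 114/25 2947/720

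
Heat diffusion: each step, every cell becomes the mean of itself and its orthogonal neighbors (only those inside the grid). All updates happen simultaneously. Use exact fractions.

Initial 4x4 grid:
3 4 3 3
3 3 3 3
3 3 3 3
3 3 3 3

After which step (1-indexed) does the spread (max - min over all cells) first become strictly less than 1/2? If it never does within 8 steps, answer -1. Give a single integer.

Step 1: max=10/3, min=3, spread=1/3
  -> spread < 1/2 first at step 1
Step 2: max=391/120, min=3, spread=31/120
Step 3: max=3451/1080, min=3, spread=211/1080
Step 4: max=340843/108000, min=3, spread=16843/108000
Step 5: max=3054643/972000, min=27079/9000, spread=130111/972000
Step 6: max=91122367/29160000, min=1627159/540000, spread=3255781/29160000
Step 7: max=2724753691/874800000, min=1631107/540000, spread=82360351/874800000
Step 8: max=81483316891/26244000000, min=294106441/97200000, spread=2074577821/26244000000

Answer: 1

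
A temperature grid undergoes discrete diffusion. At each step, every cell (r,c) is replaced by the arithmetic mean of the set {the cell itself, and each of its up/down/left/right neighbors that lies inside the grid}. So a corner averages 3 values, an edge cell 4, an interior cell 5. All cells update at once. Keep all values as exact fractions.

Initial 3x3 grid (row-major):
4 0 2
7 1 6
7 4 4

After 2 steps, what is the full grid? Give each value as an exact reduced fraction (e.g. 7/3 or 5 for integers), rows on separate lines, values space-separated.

Answer: 61/18 701/240 23/9
1081/240 347/100 851/240
59/12 137/30 143/36

Derivation:
After step 1:
  11/3 7/4 8/3
  19/4 18/5 13/4
  6 4 14/3
After step 2:
  61/18 701/240 23/9
  1081/240 347/100 851/240
  59/12 137/30 143/36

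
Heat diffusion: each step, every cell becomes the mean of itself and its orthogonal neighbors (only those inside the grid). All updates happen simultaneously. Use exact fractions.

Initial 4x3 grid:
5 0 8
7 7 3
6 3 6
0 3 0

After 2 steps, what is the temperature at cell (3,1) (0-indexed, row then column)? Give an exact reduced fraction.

Step 1: cell (3,1) = 3/2
Step 2: cell (3,1) = 25/8
Full grid after step 2:
  61/12 25/6 44/9
  73/16 21/4 25/6
  73/16 7/2 17/4
  17/6 25/8 5/2

Answer: 25/8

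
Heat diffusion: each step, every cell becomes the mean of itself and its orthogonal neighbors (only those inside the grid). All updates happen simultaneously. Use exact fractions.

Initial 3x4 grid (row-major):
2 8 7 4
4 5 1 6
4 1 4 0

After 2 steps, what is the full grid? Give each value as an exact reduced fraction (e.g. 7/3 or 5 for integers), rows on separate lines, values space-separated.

Answer: 167/36 569/120 623/120 161/36
913/240 423/100 353/100 327/80
41/12 59/20 97/30 91/36

Derivation:
After step 1:
  14/3 11/2 5 17/3
  15/4 19/5 23/5 11/4
  3 7/2 3/2 10/3
After step 2:
  167/36 569/120 623/120 161/36
  913/240 423/100 353/100 327/80
  41/12 59/20 97/30 91/36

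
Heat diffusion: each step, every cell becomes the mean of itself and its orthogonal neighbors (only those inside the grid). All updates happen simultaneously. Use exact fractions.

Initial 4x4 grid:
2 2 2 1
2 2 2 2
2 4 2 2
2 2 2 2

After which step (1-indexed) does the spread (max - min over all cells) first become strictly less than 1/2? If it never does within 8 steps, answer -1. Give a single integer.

Answer: 3

Derivation:
Step 1: max=5/2, min=5/3, spread=5/6
Step 2: max=61/25, min=31/18, spread=323/450
Step 3: max=2767/1200, min=391/216, spread=5353/10800
  -> spread < 1/2 first at step 3
Step 4: max=12371/5400, min=60989/32400, spread=13237/32400
Step 5: max=365669/162000, min=1866887/972000, spread=327127/972000
Step 6: max=10912997/4860000, min=11429833/5832000, spread=8328817/29160000
Step 7: max=162067291/72900000, min=347081437/174960000, spread=209400307/874800000
Step 8: max=9657681371/4374000000, min=52658951129/26244000000, spread=5287137097/26244000000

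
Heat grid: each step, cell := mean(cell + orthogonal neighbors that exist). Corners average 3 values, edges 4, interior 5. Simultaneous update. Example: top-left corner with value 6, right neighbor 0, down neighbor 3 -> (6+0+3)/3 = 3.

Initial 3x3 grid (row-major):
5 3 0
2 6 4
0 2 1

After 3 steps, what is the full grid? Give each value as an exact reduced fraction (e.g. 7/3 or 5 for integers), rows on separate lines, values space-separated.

After step 1:
  10/3 7/2 7/3
  13/4 17/5 11/4
  4/3 9/4 7/3
After step 2:
  121/36 377/120 103/36
  679/240 303/100 649/240
  41/18 559/240 22/9
After step 3:
  6719/2160 22309/7200 6269/2160
  41393/14400 16841/6000 39743/14400
  2677/1080 36293/14400 673/270

Answer: 6719/2160 22309/7200 6269/2160
41393/14400 16841/6000 39743/14400
2677/1080 36293/14400 673/270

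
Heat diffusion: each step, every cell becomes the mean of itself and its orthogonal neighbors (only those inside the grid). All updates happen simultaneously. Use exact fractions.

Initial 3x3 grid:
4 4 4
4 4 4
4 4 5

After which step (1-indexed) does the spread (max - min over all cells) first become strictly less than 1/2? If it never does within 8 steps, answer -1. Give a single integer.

Answer: 1

Derivation:
Step 1: max=13/3, min=4, spread=1/3
  -> spread < 1/2 first at step 1
Step 2: max=77/18, min=4, spread=5/18
Step 3: max=905/216, min=4, spread=41/216
Step 4: max=53971/12960, min=1451/360, spread=347/2592
Step 5: max=3217337/777600, min=14557/3600, spread=2921/31104
Step 6: max=192452539/46656000, min=1753483/432000, spread=24611/373248
Step 7: max=11516162033/2799360000, min=39536741/9720000, spread=207329/4478976
Step 8: max=689876352451/167961600000, min=2112401599/518400000, spread=1746635/53747712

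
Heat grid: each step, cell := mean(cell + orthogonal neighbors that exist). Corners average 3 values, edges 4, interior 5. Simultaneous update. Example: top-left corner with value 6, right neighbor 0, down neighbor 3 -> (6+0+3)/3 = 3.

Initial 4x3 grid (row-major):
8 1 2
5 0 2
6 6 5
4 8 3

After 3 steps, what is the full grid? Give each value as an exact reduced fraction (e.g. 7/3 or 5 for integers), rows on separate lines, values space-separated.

Answer: 8203/2160 45931/14400 1417/540
1933/450 1349/375 22603/7200
5873/1200 13657/3000 29063/7200
775/144 72781/14400 1037/216

Derivation:
After step 1:
  14/3 11/4 5/3
  19/4 14/5 9/4
  21/4 5 4
  6 21/4 16/3
After step 2:
  73/18 713/240 20/9
  131/30 351/100 643/240
  21/4 223/50 199/48
  11/2 259/48 175/36
After step 3:
  8203/2160 45931/14400 1417/540
  1933/450 1349/375 22603/7200
  5873/1200 13657/3000 29063/7200
  775/144 72781/14400 1037/216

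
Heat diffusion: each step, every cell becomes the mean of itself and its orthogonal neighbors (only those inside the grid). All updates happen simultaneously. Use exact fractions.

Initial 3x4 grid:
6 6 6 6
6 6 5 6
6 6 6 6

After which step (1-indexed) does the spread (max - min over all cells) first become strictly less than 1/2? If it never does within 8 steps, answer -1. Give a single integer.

Step 1: max=6, min=23/4, spread=1/4
  -> spread < 1/2 first at step 1
Step 2: max=6, min=577/100, spread=23/100
Step 3: max=2387/400, min=27989/4800, spread=131/960
Step 4: max=42809/7200, min=252649/43200, spread=841/8640
Step 5: max=8546627/1440000, min=101137949/17280000, spread=56863/691200
Step 6: max=76770457/12960000, min=911585659/155520000, spread=386393/6220800
Step 7: max=30683641187/5184000000, min=364854276869/62208000000, spread=26795339/497664000
Step 8: max=1839153850333/311040000000, min=21911064285871/3732480000000, spread=254051069/5971968000

Answer: 1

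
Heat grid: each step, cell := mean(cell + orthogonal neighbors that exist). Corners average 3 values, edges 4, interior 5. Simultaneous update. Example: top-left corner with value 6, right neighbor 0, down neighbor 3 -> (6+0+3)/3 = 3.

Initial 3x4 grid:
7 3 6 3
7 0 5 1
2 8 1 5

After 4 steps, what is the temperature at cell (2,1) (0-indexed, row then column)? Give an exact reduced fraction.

Answer: 110783/27000

Derivation:
Step 1: cell (2,1) = 11/4
Step 2: cell (2,1) = 533/120
Step 3: cell (2,1) = 13751/3600
Step 4: cell (2,1) = 110783/27000
Full grid after step 4:
  283387/64800 921889/216000 801989/216000 117421/32400
  965399/216000 718517/180000 170773/45000 1462073/432000
  68353/16200 110783/27000 191591/54000 226217/64800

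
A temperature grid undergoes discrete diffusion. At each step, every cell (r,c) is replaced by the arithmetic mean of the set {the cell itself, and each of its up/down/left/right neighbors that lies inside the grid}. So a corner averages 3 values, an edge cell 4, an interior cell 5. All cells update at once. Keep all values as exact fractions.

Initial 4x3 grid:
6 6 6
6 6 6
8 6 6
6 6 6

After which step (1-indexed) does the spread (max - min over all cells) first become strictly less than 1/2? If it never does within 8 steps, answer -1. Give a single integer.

Answer: 3

Derivation:
Step 1: max=20/3, min=6, spread=2/3
Step 2: max=391/60, min=6, spread=31/60
Step 3: max=3451/540, min=6, spread=211/540
  -> spread < 1/2 first at step 3
Step 4: max=340897/54000, min=5447/900, spread=14077/54000
Step 5: max=3056407/486000, min=327683/54000, spread=5363/24300
Step 6: max=91220809/14580000, min=182869/30000, spread=93859/583200
Step 7: max=5459074481/874800000, min=296936467/48600000, spread=4568723/34992000
Step 8: max=326708435629/52488000000, min=8929618889/1458000000, spread=8387449/83980800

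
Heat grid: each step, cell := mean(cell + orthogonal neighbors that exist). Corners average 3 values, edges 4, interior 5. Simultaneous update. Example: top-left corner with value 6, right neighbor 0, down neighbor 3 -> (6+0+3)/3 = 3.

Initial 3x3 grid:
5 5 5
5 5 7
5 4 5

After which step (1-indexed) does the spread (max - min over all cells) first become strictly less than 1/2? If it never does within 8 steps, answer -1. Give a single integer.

Answer: 3

Derivation:
Step 1: max=17/3, min=14/3, spread=1
Step 2: max=217/40, min=173/36, spread=223/360
Step 3: max=5771/1080, min=10627/2160, spread=61/144
  -> spread < 1/2 first at step 3
Step 4: max=341107/64800, min=643889/129600, spread=511/1728
Step 5: max=20324279/3888000, min=39032683/7776000, spread=4309/20736
Step 6: max=1211434063/233280000, min=2354815001/466560000, spread=36295/248832
Step 7: max=72404355611/13996800000, min=141942089347/27993600000, spread=305773/2985984
Step 8: max=4330821952267/839808000000, min=8540896201409/1679616000000, spread=2575951/35831808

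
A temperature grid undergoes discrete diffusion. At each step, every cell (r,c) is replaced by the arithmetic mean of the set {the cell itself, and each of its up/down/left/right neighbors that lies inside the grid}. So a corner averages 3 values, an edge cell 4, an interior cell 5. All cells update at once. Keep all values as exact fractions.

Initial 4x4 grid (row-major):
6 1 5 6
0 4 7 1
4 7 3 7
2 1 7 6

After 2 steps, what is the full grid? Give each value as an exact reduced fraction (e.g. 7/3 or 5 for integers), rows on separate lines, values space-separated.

After step 1:
  7/3 4 19/4 4
  7/2 19/5 4 21/4
  13/4 19/5 31/5 17/4
  7/3 17/4 17/4 20/3
After step 2:
  59/18 893/240 67/16 14/3
  773/240 191/50 24/5 35/8
  773/240 213/50 9/2 671/120
  59/18 439/120 641/120 91/18

Answer: 59/18 893/240 67/16 14/3
773/240 191/50 24/5 35/8
773/240 213/50 9/2 671/120
59/18 439/120 641/120 91/18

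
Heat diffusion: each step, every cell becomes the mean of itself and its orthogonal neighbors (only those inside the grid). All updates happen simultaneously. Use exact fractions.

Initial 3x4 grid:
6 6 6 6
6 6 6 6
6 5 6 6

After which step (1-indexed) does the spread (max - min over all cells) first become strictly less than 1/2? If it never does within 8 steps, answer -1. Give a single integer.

Step 1: max=6, min=17/3, spread=1/3
  -> spread < 1/2 first at step 1
Step 2: max=6, min=689/120, spread=31/120
Step 3: max=6, min=6269/1080, spread=211/1080
Step 4: max=10753/1800, min=631103/108000, spread=14077/108000
Step 5: max=644317/108000, min=5691593/972000, spread=5363/48600
Step 6: max=357131/60000, min=171219191/29160000, spread=93859/1166400
Step 7: max=577863533/97200000, min=10287325519/1749600000, spread=4568723/69984000
Step 8: max=17314381111/2916000000, min=618075564371/104976000000, spread=8387449/167961600

Answer: 1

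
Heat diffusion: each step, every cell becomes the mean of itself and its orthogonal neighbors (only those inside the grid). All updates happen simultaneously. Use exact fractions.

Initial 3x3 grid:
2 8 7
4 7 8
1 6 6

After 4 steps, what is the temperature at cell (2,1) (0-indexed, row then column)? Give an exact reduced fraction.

Step 1: cell (2,1) = 5
Step 2: cell (2,1) = 329/60
Step 3: cell (2,1) = 19243/3600
Step 4: cell (2,1) = 1192121/216000
Full grid after step 4:
  341401/64800 635623/108000 205163/32400
  2207617/432000 1014379/180000 1357871/216000
  319951/64800 1192121/216000 97219/16200

Answer: 1192121/216000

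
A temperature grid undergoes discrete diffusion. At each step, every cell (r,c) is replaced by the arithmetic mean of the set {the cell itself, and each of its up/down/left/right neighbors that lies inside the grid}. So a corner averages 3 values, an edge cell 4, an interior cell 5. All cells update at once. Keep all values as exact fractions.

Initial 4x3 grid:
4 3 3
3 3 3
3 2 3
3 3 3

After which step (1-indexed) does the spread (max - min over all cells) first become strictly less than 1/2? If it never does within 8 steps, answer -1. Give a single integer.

Answer: 3

Derivation:
Step 1: max=10/3, min=11/4, spread=7/12
Step 2: max=59/18, min=277/100, spread=457/900
Step 3: max=6773/2160, min=13589/4800, spread=13159/43200
  -> spread < 1/2 first at step 3
Step 4: max=402847/129600, min=123049/43200, spread=337/1296
Step 5: max=23804873/7776000, min=49601309/17280000, spread=29685679/155520000
Step 6: max=1420057507/466560000, min=447830419/155520000, spread=61253/373248
Step 7: max=84629853713/27993600000, min=27012260321/9331200000, spread=14372291/111974400
Step 8: max=5058154795267/1679616000000, min=1625854456339/559872000000, spread=144473141/1343692800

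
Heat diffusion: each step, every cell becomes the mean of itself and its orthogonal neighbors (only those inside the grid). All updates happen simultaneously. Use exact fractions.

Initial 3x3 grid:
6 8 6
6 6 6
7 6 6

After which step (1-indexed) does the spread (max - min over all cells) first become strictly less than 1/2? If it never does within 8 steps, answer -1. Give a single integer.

Step 1: max=20/3, min=6, spread=2/3
Step 2: max=787/120, min=73/12, spread=19/40
  -> spread < 1/2 first at step 2
Step 3: max=13999/2160, min=4463/720, spread=61/216
Step 4: max=832313/129600, min=268921/43200, spread=511/2592
Step 5: max=49804111/7776000, min=16242287/2592000, spread=4309/31104
Step 6: max=2976711017/466560000, min=977114089/155520000, spread=36295/373248
Step 7: max=178264858399/27993600000, min=58784592383/9331200000, spread=305773/4478976
Step 8: max=10677205692953/1679616000000, min=3532235741401/559872000000, spread=2575951/53747712

Answer: 2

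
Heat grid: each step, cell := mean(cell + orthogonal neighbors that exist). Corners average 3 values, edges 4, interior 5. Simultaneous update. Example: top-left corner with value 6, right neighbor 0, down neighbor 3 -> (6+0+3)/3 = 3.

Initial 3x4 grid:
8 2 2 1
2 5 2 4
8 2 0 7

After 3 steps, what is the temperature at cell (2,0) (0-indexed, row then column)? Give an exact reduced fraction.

Answer: 949/240

Derivation:
Step 1: cell (2,0) = 4
Step 2: cell (2,0) = 9/2
Step 3: cell (2,0) = 949/240
Full grid after step 3:
  2857/720 717/200 4973/1800 2983/1080
  20453/4800 6777/2000 769/250 6899/2400
  949/240 4427/1200 11171/3600 857/270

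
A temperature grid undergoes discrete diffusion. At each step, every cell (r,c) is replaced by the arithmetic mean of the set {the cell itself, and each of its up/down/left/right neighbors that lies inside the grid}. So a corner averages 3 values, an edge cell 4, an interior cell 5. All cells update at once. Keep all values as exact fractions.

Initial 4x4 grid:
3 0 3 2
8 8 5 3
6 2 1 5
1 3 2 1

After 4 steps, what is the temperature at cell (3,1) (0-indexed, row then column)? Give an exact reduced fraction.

Answer: 687467/216000

Derivation:
Step 1: cell (3,1) = 2
Step 2: cell (3,1) = 133/48
Step 3: cell (3,1) = 21401/7200
Step 4: cell (3,1) = 687467/216000
Full grid after step 4:
  137003/32400 104321/27000 93539/27000 207991/64800
  451409/108000 352379/90000 614953/180000 685717/216000
  422281/108000 636953/180000 141991/45000 633397/216000
  225191/64800 687467/216000 607147/216000 4351/1620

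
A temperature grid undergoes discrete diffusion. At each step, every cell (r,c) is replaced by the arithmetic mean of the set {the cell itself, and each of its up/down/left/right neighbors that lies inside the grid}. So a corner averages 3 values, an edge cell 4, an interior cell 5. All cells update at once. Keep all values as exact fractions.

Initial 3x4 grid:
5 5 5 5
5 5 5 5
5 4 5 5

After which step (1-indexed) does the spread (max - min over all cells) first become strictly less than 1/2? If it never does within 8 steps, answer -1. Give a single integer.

Answer: 1

Derivation:
Step 1: max=5, min=14/3, spread=1/3
  -> spread < 1/2 first at step 1
Step 2: max=5, min=569/120, spread=31/120
Step 3: max=5, min=5189/1080, spread=211/1080
Step 4: max=8953/1800, min=523103/108000, spread=14077/108000
Step 5: max=536317/108000, min=4719593/972000, spread=5363/48600
Step 6: max=297131/60000, min=142059191/29160000, spread=93859/1166400
Step 7: max=480663533/97200000, min=8537725519/1749600000, spread=4568723/69984000
Step 8: max=14398381111/2916000000, min=513099564371/104976000000, spread=8387449/167961600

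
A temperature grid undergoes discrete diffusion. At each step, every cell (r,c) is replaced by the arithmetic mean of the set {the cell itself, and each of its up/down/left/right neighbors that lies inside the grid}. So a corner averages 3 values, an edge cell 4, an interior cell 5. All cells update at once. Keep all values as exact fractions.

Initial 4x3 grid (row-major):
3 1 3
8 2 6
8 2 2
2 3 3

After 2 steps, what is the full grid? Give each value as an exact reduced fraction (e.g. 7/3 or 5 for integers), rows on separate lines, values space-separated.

Answer: 23/6 803/240 53/18
361/80 359/100 409/120
1079/240 359/100 377/120
71/18 129/40 101/36

Derivation:
After step 1:
  4 9/4 10/3
  21/4 19/5 13/4
  5 17/5 13/4
  13/3 5/2 8/3
After step 2:
  23/6 803/240 53/18
  361/80 359/100 409/120
  1079/240 359/100 377/120
  71/18 129/40 101/36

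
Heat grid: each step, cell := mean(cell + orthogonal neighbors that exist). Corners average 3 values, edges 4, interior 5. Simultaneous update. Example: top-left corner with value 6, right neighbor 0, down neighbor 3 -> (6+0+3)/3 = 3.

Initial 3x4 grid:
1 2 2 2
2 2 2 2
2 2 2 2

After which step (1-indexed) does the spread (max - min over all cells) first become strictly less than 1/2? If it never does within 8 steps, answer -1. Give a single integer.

Answer: 1

Derivation:
Step 1: max=2, min=5/3, spread=1/3
  -> spread < 1/2 first at step 1
Step 2: max=2, min=31/18, spread=5/18
Step 3: max=2, min=391/216, spread=41/216
Step 4: max=2, min=47623/25920, spread=4217/25920
Step 5: max=14321/7200, min=2901251/1555200, spread=38417/311040
Step 6: max=285403/144000, min=175423789/93312000, spread=1903471/18662400
Step 7: max=8524241/4320000, min=10596450911/5598720000, spread=18038617/223948800
Step 8: max=764673241/388800000, min=638578217149/335923200000, spread=883978523/13436928000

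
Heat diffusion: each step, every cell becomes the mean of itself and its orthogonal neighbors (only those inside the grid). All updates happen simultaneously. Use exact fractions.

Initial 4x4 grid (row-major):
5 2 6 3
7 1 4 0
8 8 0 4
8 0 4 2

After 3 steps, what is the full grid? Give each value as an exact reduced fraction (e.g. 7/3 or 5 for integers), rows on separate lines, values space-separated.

Answer: 10129/2160 5549/1440 8267/2400 1037/360
3451/720 26011/6000 3033/1000 2369/800
19699/3600 12253/3000 4129/1200 17801/7200
5497/1080 1024/225 2677/900 1219/432

Derivation:
After step 1:
  14/3 7/2 15/4 3
  21/4 22/5 11/5 11/4
  31/4 17/5 4 3/2
  16/3 5 3/2 10/3
After step 2:
  161/36 979/240 249/80 19/6
  331/60 15/4 171/50 189/80
  163/30 491/100 63/25 139/48
  217/36 457/120 83/24 19/9
After step 3:
  10129/2160 5549/1440 8267/2400 1037/360
  3451/720 26011/6000 3033/1000 2369/800
  19699/3600 12253/3000 4129/1200 17801/7200
  5497/1080 1024/225 2677/900 1219/432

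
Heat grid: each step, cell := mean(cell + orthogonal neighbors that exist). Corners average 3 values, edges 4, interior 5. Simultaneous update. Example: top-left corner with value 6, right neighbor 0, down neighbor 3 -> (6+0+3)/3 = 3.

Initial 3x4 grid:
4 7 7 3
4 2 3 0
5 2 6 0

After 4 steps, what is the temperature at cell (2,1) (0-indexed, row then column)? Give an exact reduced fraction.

Step 1: cell (2,1) = 15/4
Step 2: cell (2,1) = 413/120
Step 3: cell (2,1) = 3179/900
Step 4: cell (2,1) = 190081/54000
Full grid after step 4:
  184703/43200 148429/36000 405187/108000 217097/64800
  3469561/864000 1384619/360000 609197/180000 1315393/432000
  488909/129600 190081/54000 56177/18000 20033/7200

Answer: 190081/54000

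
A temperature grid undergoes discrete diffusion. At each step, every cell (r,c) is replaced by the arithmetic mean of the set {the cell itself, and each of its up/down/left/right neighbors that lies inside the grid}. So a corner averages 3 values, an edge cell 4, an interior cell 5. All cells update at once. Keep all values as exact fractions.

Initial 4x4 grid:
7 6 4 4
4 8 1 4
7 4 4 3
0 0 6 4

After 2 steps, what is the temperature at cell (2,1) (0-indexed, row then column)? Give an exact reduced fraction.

Step 1: cell (2,1) = 23/5
Step 2: cell (2,1) = 381/100
Full grid after step 2:
  221/36 76/15 91/20 43/12
  1231/240 523/100 383/100 299/80
  1031/240 381/100 393/100 881/240
  103/36 97/30 209/60 139/36

Answer: 381/100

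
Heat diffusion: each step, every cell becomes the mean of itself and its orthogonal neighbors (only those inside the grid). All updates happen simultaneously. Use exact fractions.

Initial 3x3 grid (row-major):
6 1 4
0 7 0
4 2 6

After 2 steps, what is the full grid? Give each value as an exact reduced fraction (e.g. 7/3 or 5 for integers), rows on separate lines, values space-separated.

Answer: 133/36 21/8 125/36
127/48 79/20 127/48
11/3 137/48 35/9

Derivation:
After step 1:
  7/3 9/2 5/3
  17/4 2 17/4
  2 19/4 8/3
After step 2:
  133/36 21/8 125/36
  127/48 79/20 127/48
  11/3 137/48 35/9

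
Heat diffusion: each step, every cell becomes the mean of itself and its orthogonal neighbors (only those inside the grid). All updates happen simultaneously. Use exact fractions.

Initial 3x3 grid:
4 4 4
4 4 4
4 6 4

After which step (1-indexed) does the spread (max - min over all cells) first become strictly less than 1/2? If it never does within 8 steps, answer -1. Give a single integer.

Answer: 3

Derivation:
Step 1: max=14/3, min=4, spread=2/3
Step 2: max=547/120, min=4, spread=67/120
Step 3: max=4757/1080, min=407/100, spread=1807/5400
  -> spread < 1/2 first at step 3
Step 4: max=1885963/432000, min=11161/2700, spread=33401/144000
Step 5: max=16781933/3888000, min=1123391/270000, spread=3025513/19440000
Step 6: max=6685726867/1555200000, min=60355949/14400000, spread=53531/497664
Step 7: max=399280925849/93312000000, min=16343116051/3888000000, spread=450953/5971968
Step 8: max=23903783560603/5598720000000, min=1967248610519/466560000000, spread=3799043/71663616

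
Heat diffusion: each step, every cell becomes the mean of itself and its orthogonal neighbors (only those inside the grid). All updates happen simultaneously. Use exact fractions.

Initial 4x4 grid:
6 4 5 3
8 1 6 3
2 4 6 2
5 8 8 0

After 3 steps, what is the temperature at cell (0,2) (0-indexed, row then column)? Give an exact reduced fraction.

Answer: 193/45

Derivation:
Step 1: cell (0,2) = 9/2
Step 2: cell (0,2) = 491/120
Step 3: cell (0,2) = 193/45
Full grid after step 3:
  577/120 67/15 193/45 8287/2160
  369/80 933/200 24769/6000 1117/288
  1187/240 9363/2000 6761/1500 27821/7200
  3629/720 2477/480 33371/7200 2273/540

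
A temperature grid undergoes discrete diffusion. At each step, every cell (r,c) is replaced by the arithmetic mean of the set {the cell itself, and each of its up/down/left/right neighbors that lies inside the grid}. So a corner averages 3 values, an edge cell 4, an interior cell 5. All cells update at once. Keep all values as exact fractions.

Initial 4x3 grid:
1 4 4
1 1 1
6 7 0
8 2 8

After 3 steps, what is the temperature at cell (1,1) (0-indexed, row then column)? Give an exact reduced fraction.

Step 1: cell (1,1) = 14/5
Step 2: cell (1,1) = 49/20
Step 3: cell (1,1) = 1227/400
Full grid after step 3:
  637/240 1153/480 116/45
  1429/480 1227/400 637/240
  6211/1440 2209/600 331/90
  2573/540 13753/2880 8687/2160

Answer: 1227/400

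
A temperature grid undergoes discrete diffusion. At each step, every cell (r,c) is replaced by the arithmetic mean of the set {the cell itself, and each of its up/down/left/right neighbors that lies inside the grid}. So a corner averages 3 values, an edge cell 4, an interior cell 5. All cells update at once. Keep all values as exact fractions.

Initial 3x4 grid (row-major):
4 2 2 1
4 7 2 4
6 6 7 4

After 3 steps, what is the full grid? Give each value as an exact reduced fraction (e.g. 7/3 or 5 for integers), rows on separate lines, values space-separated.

After step 1:
  10/3 15/4 7/4 7/3
  21/4 21/5 22/5 11/4
  16/3 13/2 19/4 5
After step 2:
  37/9 391/120 367/120 41/18
  1087/240 241/50 357/100 869/240
  205/36 1247/240 413/80 25/6
After step 3:
  8567/2160 13723/3600 2737/900 6449/2160
  68957/14400 1603/375 12139/3000 49087/14400
  5551/1080 37571/7200 3619/800 259/60

Answer: 8567/2160 13723/3600 2737/900 6449/2160
68957/14400 1603/375 12139/3000 49087/14400
5551/1080 37571/7200 3619/800 259/60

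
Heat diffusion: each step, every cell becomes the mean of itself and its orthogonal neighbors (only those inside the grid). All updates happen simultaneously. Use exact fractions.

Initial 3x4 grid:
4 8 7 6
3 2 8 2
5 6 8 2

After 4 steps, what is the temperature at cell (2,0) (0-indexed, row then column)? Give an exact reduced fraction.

Step 1: cell (2,0) = 14/3
Step 2: cell (2,0) = 161/36
Step 3: cell (2,0) = 10399/2160
Step 4: cell (2,0) = 39041/8100
Full grid after step 4:
  107251/21600 15893/3000 24227/4500 116951/21600
  2131397/432000 457619/90000 160123/30000 745949/144000
  39041/8100 1097671/216000 122419/24000 55363/10800

Answer: 39041/8100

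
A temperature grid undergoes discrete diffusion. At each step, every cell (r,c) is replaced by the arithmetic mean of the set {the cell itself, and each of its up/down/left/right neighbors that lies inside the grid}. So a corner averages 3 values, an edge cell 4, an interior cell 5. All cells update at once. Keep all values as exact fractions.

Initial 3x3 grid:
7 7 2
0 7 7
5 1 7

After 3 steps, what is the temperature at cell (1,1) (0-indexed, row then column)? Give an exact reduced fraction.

Answer: 9337/2000

Derivation:
Step 1: cell (1,1) = 22/5
Step 2: cell (1,1) = 513/100
Step 3: cell (1,1) = 9337/2000
Full grid after step 3:
  5057/1080 25001/4800 5677/1080
  65003/14400 9337/2000 76003/14400
  2873/720 5519/1200 3473/720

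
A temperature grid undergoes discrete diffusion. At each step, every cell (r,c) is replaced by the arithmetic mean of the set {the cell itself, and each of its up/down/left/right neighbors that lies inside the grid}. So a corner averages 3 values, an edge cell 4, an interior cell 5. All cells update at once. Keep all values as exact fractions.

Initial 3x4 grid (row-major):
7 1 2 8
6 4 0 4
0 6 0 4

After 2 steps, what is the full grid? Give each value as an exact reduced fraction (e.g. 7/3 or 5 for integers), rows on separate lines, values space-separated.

Answer: 149/36 859/240 155/48 137/36
979/240 313/100 293/100 10/3
43/12 31/10 29/12 55/18

Derivation:
After step 1:
  14/3 7/2 11/4 14/3
  17/4 17/5 2 4
  4 5/2 5/2 8/3
After step 2:
  149/36 859/240 155/48 137/36
  979/240 313/100 293/100 10/3
  43/12 31/10 29/12 55/18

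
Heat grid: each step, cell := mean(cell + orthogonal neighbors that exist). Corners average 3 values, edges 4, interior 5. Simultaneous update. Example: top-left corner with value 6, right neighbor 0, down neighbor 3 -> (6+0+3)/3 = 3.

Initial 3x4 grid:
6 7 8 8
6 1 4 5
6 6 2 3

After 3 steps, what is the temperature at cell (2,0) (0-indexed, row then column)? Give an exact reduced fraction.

Step 1: cell (2,0) = 6
Step 2: cell (2,0) = 29/6
Step 3: cell (2,0) = 3571/720
Full grid after step 3:
  758/135 39143/7200 13661/2400 811/144
  73411/14400 15187/3000 28529/6000 8987/1800
  3571/720 5303/1200 7727/1800 905/216

Answer: 3571/720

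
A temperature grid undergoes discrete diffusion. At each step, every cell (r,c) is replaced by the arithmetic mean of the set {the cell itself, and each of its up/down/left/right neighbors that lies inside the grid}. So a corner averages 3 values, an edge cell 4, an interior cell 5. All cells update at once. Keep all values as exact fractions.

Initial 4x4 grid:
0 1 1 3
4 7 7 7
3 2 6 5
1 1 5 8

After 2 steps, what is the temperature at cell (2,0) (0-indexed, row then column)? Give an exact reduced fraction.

Answer: 43/15

Derivation:
Step 1: cell (2,0) = 5/2
Step 2: cell (2,0) = 43/15
Full grid after step 2:
  89/36 667/240 871/240 73/18
  89/30 387/100 233/50 319/60
  43/15 71/20 259/50 23/4
  77/36 763/240 73/16 35/6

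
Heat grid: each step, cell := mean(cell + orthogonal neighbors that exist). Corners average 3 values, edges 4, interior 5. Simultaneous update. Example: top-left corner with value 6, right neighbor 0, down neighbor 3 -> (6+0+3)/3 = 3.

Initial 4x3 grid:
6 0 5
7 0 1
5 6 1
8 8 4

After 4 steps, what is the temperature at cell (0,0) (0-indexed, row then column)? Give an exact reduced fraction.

Answer: 479161/129600

Derivation:
Step 1: cell (0,0) = 13/3
Step 2: cell (0,0) = 139/36
Step 3: cell (0,0) = 8183/2160
Step 4: cell (0,0) = 479161/129600
Full grid after step 4:
  479161/129600 2777489/864000 119437/43200
  456013/108000 1293241/360000 224717/72000
  178591/36000 200327/45000 825671/216000
  118901/21600 2163847/432000 36391/8100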